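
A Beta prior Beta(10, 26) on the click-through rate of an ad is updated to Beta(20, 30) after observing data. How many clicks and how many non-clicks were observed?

10 clicks and 4 non-clicks

A Beta(a, b) prior with s successes and f failures in binomial data gives a Beta(a+s, b+f) posterior.
So s = 20 − 10 = 10 and f = 30 − 26 = 4.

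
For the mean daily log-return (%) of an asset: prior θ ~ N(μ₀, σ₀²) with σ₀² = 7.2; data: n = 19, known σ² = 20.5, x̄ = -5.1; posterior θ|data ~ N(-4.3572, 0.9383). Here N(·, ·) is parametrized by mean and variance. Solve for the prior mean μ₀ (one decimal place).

The posterior mean is a precision-weighted average: μ_n = (τ₀μ₀ + τ_data·x̄)/(τ₀+τ_data), with τ₀=1/σ₀² and τ_data=n/σ².
Here τ₀ = 1/7.2 = 0.138889 and τ_data = 19/20.5 = 0.926829, so τ_n = 1.065718.
Rearranging for μ₀: μ₀ = (μ_n·τ_n − τ_data·x̄)/τ₀ = (-4.3572·1.065718 − 0.926829·-5.1) / 0.138889 = 0.083281/0.138889 ≈ 0.6.

μ₀ = 0.6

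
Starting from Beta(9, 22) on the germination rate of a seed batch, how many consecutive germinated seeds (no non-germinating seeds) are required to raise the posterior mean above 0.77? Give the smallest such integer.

After k germinated seeds and 0 non-germinating seeds the posterior is Beta(9+k, 22), with mean (9+k)/(9+22+k).
Set (9+k)/(31+k) > 0.77 and solve: k > (0.77·31 − 9)/(1 − 0.77) = 64.652.
The smallest integer exceeding 64.652 is 65.

k = 65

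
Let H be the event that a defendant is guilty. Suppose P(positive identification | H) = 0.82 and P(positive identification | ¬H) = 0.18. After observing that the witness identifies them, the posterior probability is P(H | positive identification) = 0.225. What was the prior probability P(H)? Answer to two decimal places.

In odds form, posterior odds = prior odds × likelihood ratio, so prior odds = posterior odds ÷ LR.
Posterior odds = 0.225/(1−0.225) = 0.2903. LR = 0.82/0.18 = 4.5556.
Prior odds = 0.2903/4.5556 = 0.0637, so P(H) = 0.0637/(1+0.0637) ≈ 0.06.

P(H) = 0.06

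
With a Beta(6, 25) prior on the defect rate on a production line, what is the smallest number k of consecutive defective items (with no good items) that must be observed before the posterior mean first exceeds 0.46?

k = 16

After k defective items and 0 good items the posterior is Beta(6+k, 25), with mean (6+k)/(6+25+k).
Set (6+k)/(31+k) > 0.46 and solve: k > (0.46·31 − 6)/(1 − 0.46) = 15.296.
The smallest integer exceeding 15.296 is 16, and checking k=16: (22)/(47) = 0.4681 > 0.46.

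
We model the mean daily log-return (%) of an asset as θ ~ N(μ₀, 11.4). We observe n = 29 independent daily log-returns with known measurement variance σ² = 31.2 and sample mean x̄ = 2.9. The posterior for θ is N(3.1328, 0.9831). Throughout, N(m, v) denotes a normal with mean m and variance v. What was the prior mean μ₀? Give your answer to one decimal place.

With known observation variance, the Normal–Normal posterior has precision τ_n = τ₀ + n/σ² and mean μ_n = (τ₀μ₀ + (n/σ²)x̄)/τ_n.
Here τ₀ = 1/11.4 = 0.087719 and τ_data = 29/31.2 = 0.929487, so τ_n = 1.017206.
Rearranging for μ₀: μ₀ = (μ_n·τ_n − τ_data·x̄)/τ₀ = (3.1328·1.017206 − 0.929487·2.9) / 0.087719 = 0.491191/0.087719 ≈ 5.6.

μ₀ = 5.6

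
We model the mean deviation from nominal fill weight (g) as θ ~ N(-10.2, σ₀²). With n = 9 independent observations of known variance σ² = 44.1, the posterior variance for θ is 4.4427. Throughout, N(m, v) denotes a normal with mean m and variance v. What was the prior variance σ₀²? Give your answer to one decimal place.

Posterior precision equals prior precision plus data precision: 1/σ_n² = 1/σ₀² + n/σ².
So 1/σ₀² = 1/4.4427 − 9/44.1 = 0.225088 − 0.204082 = 0.021006.
Hence σ₀² = 1/0.021006 ≈ 47.6.

σ₀² = 47.6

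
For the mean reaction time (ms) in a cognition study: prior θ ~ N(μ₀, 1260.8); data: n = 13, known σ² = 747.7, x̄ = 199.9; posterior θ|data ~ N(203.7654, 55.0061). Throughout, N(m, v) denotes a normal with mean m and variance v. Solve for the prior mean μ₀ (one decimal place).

μ₀ = 288.5

With known observation variance, the Normal–Normal posterior has precision τ_n = τ₀ + n/σ² and mean μ_n = (τ₀μ₀ + (n/σ²)x̄)/τ_n.
Here τ₀ = 1/1260.8 = 0.000793 and τ_data = 13/747.7 = 0.017387, so τ_n = 0.018180.
Rearranging for μ₀: μ₀ = (μ_n·τ_n − τ_data·x̄)/τ₀ = (203.7654·0.018180 − 0.017387·199.9) / 0.000793 = 0.228794/0.000793 ≈ 288.5.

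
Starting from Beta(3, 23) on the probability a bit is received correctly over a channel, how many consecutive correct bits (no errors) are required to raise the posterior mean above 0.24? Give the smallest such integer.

After k correct bits and 0 errors the posterior is Beta(3+k, 23), with mean (3+k)/(3+23+k).
Set (3+k)/(26+k) > 0.24 and solve: k > (0.24·26 − 3)/(1 − 0.24) = 4.263.
The smallest integer exceeding 4.263 is 5.

k = 5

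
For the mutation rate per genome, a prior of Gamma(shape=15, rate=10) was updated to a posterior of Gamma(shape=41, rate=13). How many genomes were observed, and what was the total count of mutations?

A Gamma(α, β) prior (rate parametrization) on a Poisson rate with n observations summing to S gives posterior Gamma(α+S, β+n).
Matching: Σxᵢ = 41 − 15 = 26 and n = 13 − 10 = 3.

n = 3 genomes with total 26 mutations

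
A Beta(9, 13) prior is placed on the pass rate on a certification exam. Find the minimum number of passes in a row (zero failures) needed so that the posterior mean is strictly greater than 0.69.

k = 20

After k passes and 0 failures the posterior is Beta(9+k, 13), with mean (9+k)/(9+13+k).
Set (9+k)/(22+k) > 0.69 and solve: k > (0.69·22 − 9)/(1 − 0.69) = 19.935.
The smallest integer exceeding 19.935 is 20.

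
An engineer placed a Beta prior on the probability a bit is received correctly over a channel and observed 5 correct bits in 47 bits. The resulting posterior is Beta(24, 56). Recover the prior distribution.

Beta is conjugate to the binomial likelihood: posterior = Beta(α+s, β+f).
Subtract the data counts: 24−5=19, 56−42=14.

Beta(19, 14)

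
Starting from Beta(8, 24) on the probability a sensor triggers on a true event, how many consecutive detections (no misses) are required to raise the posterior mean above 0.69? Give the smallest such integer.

After k detections and 0 misses the posterior is Beta(8+k, 24), with mean (8+k)/(8+24+k).
Set (8+k)/(32+k) > 0.69 and solve: k > (0.69·32 − 8)/(1 − 0.69) = 45.419.
The smallest integer exceeding 45.419 is 46, and checking k=46: (54)/(78) = 0.6923 > 0.69.

k = 46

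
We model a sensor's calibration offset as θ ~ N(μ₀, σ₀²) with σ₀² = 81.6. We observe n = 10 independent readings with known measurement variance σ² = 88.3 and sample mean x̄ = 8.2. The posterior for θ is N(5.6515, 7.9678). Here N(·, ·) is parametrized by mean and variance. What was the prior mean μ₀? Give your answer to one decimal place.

μ₀ = -17.9

With known observation variance, the Normal–Normal posterior has precision τ_n = τ₀ + n/σ² and mean μ_n = (τ₀μ₀ + (n/σ²)x̄)/τ_n.
Here τ₀ = 1/81.6 = 0.012255 and τ_data = 10/88.3 = 0.113250, so τ_n = 0.125505.
Rearranging for μ₀: μ₀ = (μ_n·τ_n − τ_data·x̄)/τ₀ = (5.6515·0.125505 − 0.113250·8.2) / 0.012255 = -0.219358/0.012255 ≈ -17.9.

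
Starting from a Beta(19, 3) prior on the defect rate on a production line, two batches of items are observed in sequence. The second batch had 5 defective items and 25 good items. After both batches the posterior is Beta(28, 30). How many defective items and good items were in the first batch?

Sequential conjugate updates are equivalent to a single update on the pooled data, so total successes = posterior α − prior α and total failures = posterior β − prior β.
Total across both batches: 28−19=9 defective items, 30−3=27 good items.
Subtract the second batch: 9−5=4 defective items and 27−25=2 good items.

4 defective items and 2 good items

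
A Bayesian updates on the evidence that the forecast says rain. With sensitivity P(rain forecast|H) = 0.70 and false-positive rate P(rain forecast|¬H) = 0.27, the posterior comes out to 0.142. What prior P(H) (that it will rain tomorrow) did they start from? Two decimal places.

P(H) = 0.06

In odds form, posterior odds = prior odds × likelihood ratio, so prior odds = posterior odds ÷ LR.
Posterior odds = 0.142/(1−0.142) = 0.1655. LR = 0.70/0.27 = 2.5926.
Prior odds = 0.1655/2.5926 = 0.0638, so P(H) = 0.0638/(1+0.0638) ≈ 0.06.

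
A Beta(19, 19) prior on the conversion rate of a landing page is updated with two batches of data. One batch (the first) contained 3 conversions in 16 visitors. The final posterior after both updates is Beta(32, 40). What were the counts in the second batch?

10 conversions and 8 bounces

Sequential conjugate updates are equivalent to a single update on the pooled data, so total successes = posterior α − prior α and total failures = posterior β − prior β.
Total across both batches: 32−19=13 conversions, 40−19=21 bounces.
Subtract the first batch: 13−3=10 conversions and 21−13=8 bounces.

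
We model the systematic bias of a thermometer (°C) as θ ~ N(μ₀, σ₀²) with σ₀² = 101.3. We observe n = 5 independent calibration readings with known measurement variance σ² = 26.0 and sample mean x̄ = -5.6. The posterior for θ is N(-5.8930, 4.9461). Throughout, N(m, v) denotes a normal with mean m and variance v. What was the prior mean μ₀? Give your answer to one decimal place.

μ₀ = -11.6

The posterior mean is a precision-weighted average: μ_n = (τ₀μ₀ + τ_data·x̄)/(τ₀+τ_data), with τ₀=1/σ₀² and τ_data=n/σ².
Here τ₀ = 1/101.3 = 0.009872 and τ_data = 5/26.0 = 0.192308, so τ_n = 0.202180.
Rearranging for μ₀: μ₀ = (μ_n·τ_n − τ_data·x̄)/τ₀ = (-5.8930·0.202180 − 0.192308·-5.6) / 0.009872 = -0.114522/0.009872 ≈ -11.6.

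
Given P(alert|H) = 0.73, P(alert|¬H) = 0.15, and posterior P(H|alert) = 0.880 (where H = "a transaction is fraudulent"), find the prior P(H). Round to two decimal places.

Bayes' rule in odds form gives O(H|E) = O(H)·[P(E|H)/P(E|¬H)], hence O(H) = O(H|E)/LR.
Posterior odds = 0.880/(1−0.880) = 7.3333. LR = 0.73/0.15 = 4.8667.
Prior odds = 7.3333/4.8667 = 1.5068, so P(H) = 1.5068/(1+1.5068) ≈ 0.60.

P(H) = 0.60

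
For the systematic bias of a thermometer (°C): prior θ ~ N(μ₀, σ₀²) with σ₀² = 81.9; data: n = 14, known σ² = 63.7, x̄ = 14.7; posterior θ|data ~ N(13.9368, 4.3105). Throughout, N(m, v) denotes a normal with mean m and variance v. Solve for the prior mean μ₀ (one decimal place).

The posterior mean is a precision-weighted average: μ_n = (τ₀μ₀ + τ_data·x̄)/(τ₀+τ_data), with τ₀=1/σ₀² and τ_data=n/σ².
Here τ₀ = 1/81.9 = 0.012210 and τ_data = 14/63.7 = 0.219780, so τ_n = 0.231990.
Rearranging for μ₀: μ₀ = (μ_n·τ_n − τ_data·x̄)/τ₀ = (13.9368·0.231990 − 0.219780·14.7) / 0.012210 = 0.002432/0.012210 ≈ 0.2.

μ₀ = 0.2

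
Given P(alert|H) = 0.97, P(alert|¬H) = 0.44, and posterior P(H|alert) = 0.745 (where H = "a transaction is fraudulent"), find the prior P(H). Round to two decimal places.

P(H) = 0.57

In odds form, posterior odds = prior odds × likelihood ratio, so prior odds = posterior odds ÷ LR.
Posterior odds = 0.745/(1−0.745) = 2.9216. LR = 0.97/0.44 = 2.2045.
Prior odds = 2.9216/2.2045 = 1.3253, so P(H) = 1.3253/(1+1.3253) ≈ 0.57.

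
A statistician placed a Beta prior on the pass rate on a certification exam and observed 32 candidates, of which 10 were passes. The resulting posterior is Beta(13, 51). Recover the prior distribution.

Beta is conjugate to the binomial likelihood: posterior = Beta(α+s, β+f).
So α = 13 − 10 = 3 and β = 51 − 22 = 29.

Beta(3, 29)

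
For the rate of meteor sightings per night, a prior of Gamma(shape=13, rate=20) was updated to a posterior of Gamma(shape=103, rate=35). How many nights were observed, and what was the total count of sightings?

Gamma–Poisson conjugacy: posterior shape = α + Σxᵢ, posterior rate = β + n.
Matching: Σxᵢ = 103 − 13 = 90 and n = 35 − 20 = 15.

n = 15 nights with total 90 sightings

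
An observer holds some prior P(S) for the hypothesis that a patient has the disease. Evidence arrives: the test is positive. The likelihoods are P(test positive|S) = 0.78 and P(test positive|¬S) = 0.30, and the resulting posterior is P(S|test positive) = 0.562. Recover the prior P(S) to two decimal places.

Bayes' rule in odds form gives O(S|E) = O(S)·[P(E|S)/P(E|¬S)], hence O(S) = O(S|E)/LR.
Posterior odds = 0.562/(1−0.562) = 1.2831. LR = 0.78/0.30 = 2.6000.
Prior odds = 1.2831/2.6000 = 0.4935, so P(S) = 0.4935/(1+0.4935) ≈ 0.33.

P(S) = 0.33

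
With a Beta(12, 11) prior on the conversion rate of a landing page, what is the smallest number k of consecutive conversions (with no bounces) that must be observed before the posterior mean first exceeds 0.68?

k = 12

After k conversions and 0 bounces the posterior is Beta(12+k, 11), with mean (12+k)/(12+11+k).
Set (12+k)/(23+k) > 0.68 and solve: k > (0.68·23 − 12)/(1 − 0.68) = 11.375.
The smallest integer exceeding 11.375 is 12, and checking k=12: (24)/(35) = 0.6857 > 0.68.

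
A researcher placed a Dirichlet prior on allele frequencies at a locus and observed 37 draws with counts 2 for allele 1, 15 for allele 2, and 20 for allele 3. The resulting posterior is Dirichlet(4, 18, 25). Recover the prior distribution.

Dirichlet(2, 3, 5)

For a Dirichlet(α) prior with multinomial counts c, the posterior is Dirichlet(α + c) componentwise.
Subtract each count from the matching posterior parameter: 4−2=2, 18−15=3, 25−20=5.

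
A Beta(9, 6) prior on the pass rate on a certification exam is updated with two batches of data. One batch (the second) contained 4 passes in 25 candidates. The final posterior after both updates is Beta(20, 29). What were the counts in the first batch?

7 passes and 2 failures

Because Beta–binomial updating is additive in the counts, the combined data contributed (α_post−α_prior, β_post−β_prior) successes and failures.
Total across both batches: 20−9=11 passes, 29−6=23 failures.
Subtract the second batch: 11−4=7 passes and 23−21=2 failures.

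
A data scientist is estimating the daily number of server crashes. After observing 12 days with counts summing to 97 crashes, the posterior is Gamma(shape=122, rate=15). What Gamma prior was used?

Gamma(shape=25, rate=3)

Gamma–Poisson conjugacy: posterior shape = α + Σxᵢ, posterior rate = β + n.
So α = 122 − 97 = 25 and β = 15 − 12 = 3.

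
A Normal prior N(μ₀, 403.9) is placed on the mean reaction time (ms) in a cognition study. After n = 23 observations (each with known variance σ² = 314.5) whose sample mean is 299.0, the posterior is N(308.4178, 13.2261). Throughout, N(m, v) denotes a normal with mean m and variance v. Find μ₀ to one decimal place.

μ₀ = 586.6

With known observation variance, the Normal–Normal posterior has precision τ_n = τ₀ + n/σ² and mean μ_n = (τ₀μ₀ + (n/σ²)x̄)/τ_n.
Here τ₀ = 1/403.9 = 0.002476 and τ_data = 23/314.5 = 0.073132, so τ_n = 0.075608.
Rearranging for μ₀: μ₀ = (μ_n·τ_n − τ_data·x̄)/τ₀ = (308.4178·0.075608 − 0.073132·299.0) / 0.002476 = 1.452385/0.002476 ≈ 586.6.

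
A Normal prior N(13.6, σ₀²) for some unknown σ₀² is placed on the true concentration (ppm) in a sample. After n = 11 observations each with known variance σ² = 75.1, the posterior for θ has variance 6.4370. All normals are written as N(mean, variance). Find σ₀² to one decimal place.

σ₀² = 112.6

Posterior precision equals prior precision plus data precision: 1/σ_n² = 1/σ₀² + n/σ².
So 1/σ₀² = 1/6.4370 − 11/75.1 = 0.155352 − 0.146471 = 0.008881.
Hence σ₀² = 1/0.008881 ≈ 112.6.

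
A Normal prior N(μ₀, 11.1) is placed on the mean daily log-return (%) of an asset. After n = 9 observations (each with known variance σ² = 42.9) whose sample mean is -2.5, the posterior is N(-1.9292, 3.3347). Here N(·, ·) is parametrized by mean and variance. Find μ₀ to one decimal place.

With known observation variance, the Normal–Normal posterior has precision τ_n = τ₀ + n/σ² and mean μ_n = (τ₀μ₀ + (n/σ²)x̄)/τ_n.
Here τ₀ = 1/11.1 = 0.090090 and τ_data = 9/42.9 = 0.209790, so τ_n = 0.299880.
Rearranging for μ₀: μ₀ = (μ_n·τ_n − τ_data·x̄)/τ₀ = (-1.9292·0.299880 − 0.209790·-2.5) / 0.090090 = -0.054053/0.090090 ≈ -0.6.

μ₀ = -0.6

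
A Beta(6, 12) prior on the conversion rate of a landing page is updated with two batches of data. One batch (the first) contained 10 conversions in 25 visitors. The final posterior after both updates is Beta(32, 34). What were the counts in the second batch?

16 conversions and 7 bounces

Because Beta–binomial updating is additive in the counts, the combined data contributed (α_post−α_prior, β_post−β_prior) successes and failures.
Total across both batches: 32−6=26 conversions, 34−12=22 bounces.
Subtract the first batch: 26−10=16 conversions and 22−15=7 bounces.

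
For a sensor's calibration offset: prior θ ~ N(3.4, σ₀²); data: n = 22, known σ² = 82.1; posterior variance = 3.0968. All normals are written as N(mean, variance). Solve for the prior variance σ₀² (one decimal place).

σ₀² = 18.2

For the Normal–Normal model with known σ², precisions add: τ_n = τ₀ + n/σ².
So 1/σ₀² = 1/3.0968 − 22/82.1 = 0.322914 − 0.267966 = 0.054948.
Hence σ₀² = 1/0.054948 ≈ 18.2.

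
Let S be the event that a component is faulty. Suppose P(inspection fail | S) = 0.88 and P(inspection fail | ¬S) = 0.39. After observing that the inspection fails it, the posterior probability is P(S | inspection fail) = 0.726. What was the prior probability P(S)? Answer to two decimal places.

In odds form, posterior odds = prior odds × likelihood ratio, so prior odds = posterior odds ÷ LR.
Posterior odds = 0.726/(1−0.726) = 2.6496. LR = 0.88/0.39 = 2.2564.
Prior odds = 2.6496/2.2564 = 1.1743, so P(S) = 1.1743/(1+1.1743) ≈ 0.54.

P(S) = 0.54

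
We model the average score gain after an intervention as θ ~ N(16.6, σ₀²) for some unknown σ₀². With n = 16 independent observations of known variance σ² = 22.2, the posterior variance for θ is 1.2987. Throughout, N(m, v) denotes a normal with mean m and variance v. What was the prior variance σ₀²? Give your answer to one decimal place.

σ₀² = 20.3

Posterior precision equals prior precision plus data precision: 1/σ_n² = 1/σ₀² + n/σ².
So 1/σ₀² = 1/1.2987 − 16/22.2 = 0.770001 − 0.720721 = 0.049280.
Hence σ₀² = 1/0.049280 ≈ 20.3.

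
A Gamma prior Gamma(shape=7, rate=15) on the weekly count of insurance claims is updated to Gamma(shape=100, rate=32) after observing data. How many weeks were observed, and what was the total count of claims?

n = 17 weeks with total 93 claims

A Gamma(α, β) prior (rate parametrization) on a Poisson rate with n observations summing to S gives posterior Gamma(α+S, β+n).
Matching: Σxᵢ = 100 − 7 = 93 and n = 32 − 15 = 17.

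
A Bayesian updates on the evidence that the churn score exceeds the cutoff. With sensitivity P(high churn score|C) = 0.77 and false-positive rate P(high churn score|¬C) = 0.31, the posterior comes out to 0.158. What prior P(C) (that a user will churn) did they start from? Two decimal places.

P(C) = 0.07

Bayes' rule in odds form gives O(C|E) = O(C)·[P(E|C)/P(E|¬C)], hence O(C) = O(C|E)/LR.
Posterior odds = 0.158/(1−0.158) = 0.1876. LR = 0.77/0.31 = 2.4839.
Prior odds = 0.1876/2.4839 = 0.0755, so P(C) = 0.0755/(1+0.0755) ≈ 0.07.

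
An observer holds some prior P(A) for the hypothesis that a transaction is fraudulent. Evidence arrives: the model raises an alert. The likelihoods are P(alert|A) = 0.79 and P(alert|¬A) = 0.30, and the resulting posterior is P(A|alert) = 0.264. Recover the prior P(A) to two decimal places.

P(A) = 0.12

Bayes' rule in odds form gives O(A|E) = O(A)·[P(E|A)/P(E|¬A)], hence O(A) = O(A|E)/LR.
Posterior odds = 0.264/(1−0.264) = 0.3587. LR = 0.79/0.30 = 2.6333.
Prior odds = 0.3587/2.6333 = 0.1362, so P(A) = 0.1362/(1+0.1362) ≈ 0.12.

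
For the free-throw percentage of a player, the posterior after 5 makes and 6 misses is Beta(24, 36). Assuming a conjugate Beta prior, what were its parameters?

Beta(19, 30)

A Beta(a, b) prior with s successes and f failures in binomial data gives a Beta(a+s, b+f) posterior.
Subtract the data counts: 24−5=19, 36−6=30.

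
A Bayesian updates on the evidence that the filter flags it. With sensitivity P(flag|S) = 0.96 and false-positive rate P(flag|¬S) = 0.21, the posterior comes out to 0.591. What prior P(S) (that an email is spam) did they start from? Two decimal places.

P(S) = 0.24

In odds form, posterior odds = prior odds × likelihood ratio, so prior odds = posterior odds ÷ LR.
Posterior odds = 0.591/(1−0.591) = 1.4450. LR = 0.96/0.21 = 4.5714.
Prior odds = 1.4450/4.5714 = 0.3161, so P(S) = 0.3161/(1+0.3161) ≈ 0.24.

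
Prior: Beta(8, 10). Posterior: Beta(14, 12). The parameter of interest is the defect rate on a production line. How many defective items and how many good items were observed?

A Beta(α, β) prior with s successes and f failures in binomial data gives a Beta(α+s, β+f) posterior.
Match parameters: s=14−8=6, f=12−10=2.

6 defective items and 2 good items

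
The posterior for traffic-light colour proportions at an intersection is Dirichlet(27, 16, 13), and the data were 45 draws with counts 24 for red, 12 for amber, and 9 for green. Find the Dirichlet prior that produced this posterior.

Dirichlet(3, 4, 4)

For a Dirichlet(α) prior with multinomial counts c, the posterior is Dirichlet(α + c) componentwise.
Subtract each count from the matching posterior parameter: 27−24=3, 16−12=4, 13−9=4.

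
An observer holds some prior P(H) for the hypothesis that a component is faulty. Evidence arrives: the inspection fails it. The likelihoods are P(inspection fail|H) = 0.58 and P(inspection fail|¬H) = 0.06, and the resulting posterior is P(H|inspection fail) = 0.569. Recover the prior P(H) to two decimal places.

Bayes' rule in odds form gives O(H|E) = O(H)·[P(E|H)/P(E|¬H)], hence O(H) = O(H|E)/LR.
Posterior odds = 0.569/(1−0.569) = 1.3202. LR = 0.58/0.06 = 9.6667.
Prior odds = 1.3202/9.6667 = 0.1366, so P(H) = 0.1366/(1+0.1366) ≈ 0.12.

P(H) = 0.12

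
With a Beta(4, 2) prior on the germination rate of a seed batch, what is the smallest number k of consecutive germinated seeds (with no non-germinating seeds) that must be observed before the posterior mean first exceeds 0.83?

k = 6

After k germinated seeds and 0 non-germinating seeds the posterior is Beta(4+k, 2), with mean (4+k)/(4+2+k).
Set (4+k)/(6+k) > 0.83 and solve: k > (0.83·6 − 4)/(1 − 0.83) = 5.765.
The smallest integer exceeding 5.765 is 6.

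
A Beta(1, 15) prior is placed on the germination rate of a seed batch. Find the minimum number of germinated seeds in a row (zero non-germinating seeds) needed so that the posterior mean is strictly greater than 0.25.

k = 5

After k germinated seeds and 0 non-germinating seeds the posterior is Beta(1+k, 15), with mean (1+k)/(1+15+k).
Set (1+k)/(16+k) > 0.25 and solve: k > (0.25·16 − 1)/(1 − 0.25) = 4.000.
The smallest integer exceeding 4.000 is 5.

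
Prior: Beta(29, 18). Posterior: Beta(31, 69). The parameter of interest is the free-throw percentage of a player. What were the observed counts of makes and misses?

2 makes and 51 misses

Under Beta–binomial conjugacy the posterior parameters are (a+s, b+f).
Match parameters: s=31−29=2, f=69−18=51.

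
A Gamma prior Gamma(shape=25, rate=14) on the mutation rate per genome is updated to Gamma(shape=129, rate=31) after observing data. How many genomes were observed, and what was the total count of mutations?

n = 17 genomes with total 104 mutations

Gamma–Poisson conjugacy: posterior shape = α + Σxᵢ, posterior rate = β + n.
Matching: Σxᵢ = 129 − 25 = 104 and n = 31 − 14 = 17.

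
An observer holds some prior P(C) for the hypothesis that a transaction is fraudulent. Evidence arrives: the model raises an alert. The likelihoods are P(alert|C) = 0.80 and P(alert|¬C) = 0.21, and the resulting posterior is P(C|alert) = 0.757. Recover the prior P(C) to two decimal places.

P(C) = 0.45

In odds form, posterior odds = prior odds × likelihood ratio, so prior odds = posterior odds ÷ LR.
Posterior odds = 0.757/(1−0.757) = 3.1152. LR = 0.80/0.21 = 3.8095.
Prior odds = 3.1152/3.8095 = 0.8177, so P(C) = 0.8177/(1+0.8177) ≈ 0.45.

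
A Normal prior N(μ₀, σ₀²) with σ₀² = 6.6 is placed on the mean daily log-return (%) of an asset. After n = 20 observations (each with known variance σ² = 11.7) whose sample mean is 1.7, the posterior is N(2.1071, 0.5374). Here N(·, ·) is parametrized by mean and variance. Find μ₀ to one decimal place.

μ₀ = 6.7

The posterior mean is a precision-weighted average: μ_n = (τ₀μ₀ + τ_data·x̄)/(τ₀+τ_data), with τ₀=1/σ₀² and τ_data=n/σ².
Here τ₀ = 1/6.6 = 0.151515 and τ_data = 20/11.7 = 1.709402, so τ_n = 1.860917.
Rearranging for μ₀: μ₀ = (μ_n·τ_n − τ_data·x̄)/τ₀ = (2.1071·1.860917 − 1.709402·1.7) / 0.151515 = 1.015155/0.151515 ≈ 6.7.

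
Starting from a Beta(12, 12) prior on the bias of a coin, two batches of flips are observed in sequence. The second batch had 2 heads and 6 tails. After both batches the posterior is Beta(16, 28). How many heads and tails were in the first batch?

2 heads and 10 tails

Sequential conjugate updates are equivalent to a single update on the pooled data, so total successes = posterior α − prior α and total failures = posterior β − prior β.
Total across both batches: 16−12=4 heads, 28−12=16 tails.
Subtract the second batch: 4−2=2 heads and 16−6=10 tails.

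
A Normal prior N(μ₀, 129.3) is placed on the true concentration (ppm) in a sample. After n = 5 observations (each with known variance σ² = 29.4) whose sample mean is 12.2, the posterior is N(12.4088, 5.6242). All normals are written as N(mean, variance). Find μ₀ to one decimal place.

The posterior mean is a precision-weighted average: μ_n = (τ₀μ₀ + τ_data·x̄)/(τ₀+τ_data), with τ₀=1/σ₀² and τ_data=n/σ².
Here τ₀ = 1/129.3 = 0.007734 and τ_data = 5/29.4 = 0.170068, so τ_n = 0.177802.
Rearranging for μ₀: μ₀ = (μ_n·τ_n − τ_data·x̄)/τ₀ = (12.4088·0.177802 − 0.170068·12.2) / 0.007734 = 0.131480/0.007734 ≈ 17.0.

μ₀ = 17.0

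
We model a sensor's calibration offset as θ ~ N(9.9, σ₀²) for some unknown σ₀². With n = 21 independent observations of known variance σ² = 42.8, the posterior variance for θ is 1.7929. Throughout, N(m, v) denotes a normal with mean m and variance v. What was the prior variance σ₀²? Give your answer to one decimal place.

σ₀² = 14.9

For the Normal–Normal model with known σ², precisions add: τ_n = τ₀ + n/σ².
So 1/σ₀² = 1/1.7929 − 21/42.8 = 0.557756 − 0.490654 = 0.067102.
Hence σ₀² = 1/0.067102 ≈ 14.9.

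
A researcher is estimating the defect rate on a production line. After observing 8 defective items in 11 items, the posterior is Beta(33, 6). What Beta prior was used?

Beta(25, 3)

A Beta(α, β) prior with s successes and f failures in binomial data gives a Beta(α+s, β+f) posterior.
Subtract the data counts: 33−8=25, 6−3=3.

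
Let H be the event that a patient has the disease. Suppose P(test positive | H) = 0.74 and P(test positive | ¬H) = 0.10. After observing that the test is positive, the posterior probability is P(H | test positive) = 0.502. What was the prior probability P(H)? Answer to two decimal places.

P(H) = 0.12

In odds form, posterior odds = prior odds × likelihood ratio, so prior odds = posterior odds ÷ LR.
Posterior odds = 0.502/(1−0.502) = 1.0080. LR = 0.74/0.10 = 7.4000.
Prior odds = 1.0080/7.4000 = 0.1362, so P(H) = 0.1362/(1+0.1362) ≈ 0.12.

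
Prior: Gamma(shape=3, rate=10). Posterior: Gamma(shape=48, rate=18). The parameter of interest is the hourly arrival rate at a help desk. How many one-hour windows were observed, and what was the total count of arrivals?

Gamma–Poisson conjugacy: posterior shape = α + Σxᵢ, posterior rate = β + n.
Matching: Σxᵢ = 48 − 3 = 45 and n = 18 − 10 = 8.

n = 8 one-hour windows with total 45 arrivals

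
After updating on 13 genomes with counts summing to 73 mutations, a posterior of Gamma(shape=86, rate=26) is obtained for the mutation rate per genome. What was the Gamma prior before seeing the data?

Gamma(shape=13, rate=13)

Gamma–Poisson conjugacy: posterior shape = α + Σxᵢ, posterior rate = β + n.
So α = 86 − 73 = 13 and β = 26 − 13 = 13.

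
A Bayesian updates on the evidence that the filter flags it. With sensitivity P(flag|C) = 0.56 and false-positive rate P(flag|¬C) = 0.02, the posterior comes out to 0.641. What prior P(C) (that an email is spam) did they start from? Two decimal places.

In odds form, posterior odds = prior odds × likelihood ratio, so prior odds = posterior odds ÷ LR.
Posterior odds = 0.641/(1−0.641) = 1.7855. LR = 0.56/0.02 = 28.0000.
Prior odds = 1.7855/28.0000 = 0.0638, so P(C) = 0.0638/(1+0.0638) ≈ 0.06.

P(C) = 0.06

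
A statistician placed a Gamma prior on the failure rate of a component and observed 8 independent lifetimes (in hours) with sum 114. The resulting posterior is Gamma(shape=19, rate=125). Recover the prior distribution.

Gamma(shape=11, rate=11)

Gamma–exponential conjugacy: posterior shape = α + n, posterior rate = β + Σtᵢ.
So α = 19 − 8 = 11 and β = 125 − 114 = 11.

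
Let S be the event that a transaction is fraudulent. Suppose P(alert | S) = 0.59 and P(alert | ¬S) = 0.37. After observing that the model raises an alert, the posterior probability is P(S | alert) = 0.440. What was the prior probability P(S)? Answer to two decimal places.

In odds form, posterior odds = prior odds × likelihood ratio, so prior odds = posterior odds ÷ LR.
Posterior odds = 0.440/(1−0.440) = 0.7857. LR = 0.59/0.37 = 1.5946.
Prior odds = 0.7857/1.5946 = 0.4927, so P(S) = 0.4927/(1+0.4927) ≈ 0.33.

P(S) = 0.33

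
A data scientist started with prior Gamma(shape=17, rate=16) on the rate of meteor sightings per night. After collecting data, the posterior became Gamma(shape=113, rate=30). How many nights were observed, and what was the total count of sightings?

n = 14 nights with total 96 sightings

A Gamma(α, β) prior (rate parametrization) on a Poisson rate with n observations summing to S gives posterior Gamma(α+S, β+n).
Matching: Σxᵢ = 113 − 17 = 96 and n = 30 − 16 = 14.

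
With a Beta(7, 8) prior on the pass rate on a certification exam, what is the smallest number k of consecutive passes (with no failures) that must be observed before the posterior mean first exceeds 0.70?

After k passes and 0 failures the posterior is Beta(7+k, 8), with mean (7+k)/(7+8+k).
Set (7+k)/(15+k) > 0.70 and solve: k > (0.70·15 − 7)/(1 − 0.70) = 11.667.
The smallest integer exceeding 11.667 is 12.

k = 12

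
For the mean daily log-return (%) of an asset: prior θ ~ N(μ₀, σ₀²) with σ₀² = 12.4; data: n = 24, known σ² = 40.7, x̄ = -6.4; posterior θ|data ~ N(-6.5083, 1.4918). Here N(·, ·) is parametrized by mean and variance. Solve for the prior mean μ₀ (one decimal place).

The posterior mean is a precision-weighted average: μ_n = (τ₀μ₀ + τ_data·x̄)/(τ₀+τ_data), with τ₀=1/σ₀² and τ_data=n/σ².
Here τ₀ = 1/12.4 = 0.080645 and τ_data = 24/40.7 = 0.589681, so τ_n = 0.670326.
Rearranging for μ₀: μ₀ = (μ_n·τ_n − τ_data·x̄)/τ₀ = (-6.5083·0.670326 − 0.589681·-6.4) / 0.080645 = -0.588724/0.080645 ≈ -7.3.

μ₀ = -7.3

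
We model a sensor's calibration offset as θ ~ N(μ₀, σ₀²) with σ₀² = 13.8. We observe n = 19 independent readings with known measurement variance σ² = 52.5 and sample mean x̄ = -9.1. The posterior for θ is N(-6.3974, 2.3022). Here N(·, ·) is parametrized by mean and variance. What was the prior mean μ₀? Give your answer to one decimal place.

μ₀ = 7.1

The posterior mean is a precision-weighted average: μ_n = (τ₀μ₀ + τ_data·x̄)/(τ₀+τ_data), with τ₀=1/σ₀² and τ_data=n/σ².
Here τ₀ = 1/13.8 = 0.072464 and τ_data = 19/52.5 = 0.361905, so τ_n = 0.434369.
Rearranging for μ₀: μ₀ = (μ_n·τ_n − τ_data·x̄)/τ₀ = (-6.3974·0.434369 − 0.361905·-9.1) / 0.072464 = 0.514503/0.072464 ≈ 7.1.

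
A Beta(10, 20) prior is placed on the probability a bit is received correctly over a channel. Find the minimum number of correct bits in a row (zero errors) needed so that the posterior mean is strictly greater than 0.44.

k = 6

After k correct bits and 0 errors the posterior is Beta(10+k, 20), with mean (10+k)/(10+20+k).
Set (10+k)/(30+k) > 0.44 and solve: k > (0.44·30 − 10)/(1 − 0.44) = 5.714.
The smallest integer exceeding 5.714 is 6, and checking k=6: (16)/(36) = 0.4444 > 0.44.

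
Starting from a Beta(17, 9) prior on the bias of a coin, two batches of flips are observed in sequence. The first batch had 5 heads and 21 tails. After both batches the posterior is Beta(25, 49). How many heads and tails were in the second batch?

3 heads and 19 tails

Because Beta–binomial updating is additive in the counts, the combined data contributed (α_post−α_prior, β_post−β_prior) successes and failures.
Total across both batches: 25−17=8 heads, 49−9=40 tails.
Subtract the first batch: 8−5=3 heads and 40−21=19 tails.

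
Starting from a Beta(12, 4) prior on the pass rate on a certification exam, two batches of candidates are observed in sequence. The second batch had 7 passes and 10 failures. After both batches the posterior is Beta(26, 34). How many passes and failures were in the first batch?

7 passes and 20 failures

Sequential conjugate updates are equivalent to a single update on the pooled data, so total successes = posterior α − prior α and total failures = posterior β − prior β.
Total across both batches: 26−12=14 passes, 34−4=30 failures.
Subtract the second batch: 14−7=7 passes and 30−10=20 failures.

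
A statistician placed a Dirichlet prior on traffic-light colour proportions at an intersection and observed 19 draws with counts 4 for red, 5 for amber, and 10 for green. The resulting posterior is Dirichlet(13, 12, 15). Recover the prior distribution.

For a Dirichlet(α) prior with multinomial counts c, the posterior is Dirichlet(α + c) componentwise.
Subtract each count from the matching posterior parameter: 13−4=9, 12−5=7, 15−10=5.

Dirichlet(9, 7, 5)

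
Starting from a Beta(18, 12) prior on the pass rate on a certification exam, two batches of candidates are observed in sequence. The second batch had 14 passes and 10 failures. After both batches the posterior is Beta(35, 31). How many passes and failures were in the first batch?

Because Beta–binomial updating is additive in the counts, the combined data contributed (α_post−α_prior, β_post−β_prior) successes and failures.
Total across both batches: 35−18=17 passes, 31−12=19 failures.
Subtract the second batch: 17−14=3 passes and 19−10=9 failures.

3 passes and 9 failures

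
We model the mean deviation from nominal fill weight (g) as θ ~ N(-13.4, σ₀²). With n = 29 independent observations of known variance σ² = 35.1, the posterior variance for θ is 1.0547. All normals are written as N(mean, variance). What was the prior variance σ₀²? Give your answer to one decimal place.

σ₀² = 8.2

Posterior precision equals prior precision plus data precision: 1/σ_n² = 1/σ₀² + n/σ².
So 1/σ₀² = 1/1.0547 − 29/35.1 = 0.948137 − 0.826211 = 0.121926.
Hence σ₀² = 1/0.121926 ≈ 8.2.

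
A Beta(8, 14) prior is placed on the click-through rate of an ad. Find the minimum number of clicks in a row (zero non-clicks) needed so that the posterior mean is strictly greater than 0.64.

After k clicks and 0 non-clicks the posterior is Beta(8+k, 14), with mean (8+k)/(8+14+k).
Set (8+k)/(22+k) > 0.64 and solve: k > (0.64·22 − 8)/(1 − 0.64) = 16.889.
The smallest integer exceeding 16.889 is 17, and checking k=17: (25)/(39) = 0.6410 > 0.64.

k = 17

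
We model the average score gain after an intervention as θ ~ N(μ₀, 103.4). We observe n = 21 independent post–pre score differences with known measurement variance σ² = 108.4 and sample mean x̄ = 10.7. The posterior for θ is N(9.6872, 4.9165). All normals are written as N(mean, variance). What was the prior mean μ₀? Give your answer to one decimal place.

μ₀ = -10.6

With known observation variance, the Normal–Normal posterior has precision τ_n = τ₀ + n/σ² and mean μ_n = (τ₀μ₀ + (n/σ²)x̄)/τ_n.
Here τ₀ = 1/103.4 = 0.009671 and τ_data = 21/108.4 = 0.193727, so τ_n = 0.203398.
Rearranging for μ₀: μ₀ = (μ_n·τ_n − τ_data·x̄)/τ₀ = (9.6872·0.203398 − 0.193727·10.7) / 0.009671 = -0.102522/0.009671 ≈ -10.6.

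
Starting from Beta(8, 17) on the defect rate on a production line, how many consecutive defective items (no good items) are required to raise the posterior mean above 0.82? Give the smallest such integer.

k = 70

After k defective items and 0 good items the posterior is Beta(8+k, 17), with mean (8+k)/(8+17+k).
Set (8+k)/(25+k) > 0.82 and solve: k > (0.82·25 − 8)/(1 − 0.82) = 69.444.
The smallest integer exceeding 69.444 is 70, and checking k=70: (78)/(95) = 0.8211 > 0.82.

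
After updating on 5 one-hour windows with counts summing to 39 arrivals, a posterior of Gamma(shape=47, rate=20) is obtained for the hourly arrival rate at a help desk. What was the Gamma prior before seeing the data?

A Gamma(α, β) prior (rate parametrization) on a Poisson rate with n observations summing to S gives posterior Gamma(α+S, β+n).
So α = 47 − 39 = 8 and β = 20 − 5 = 15.

Gamma(shape=8, rate=15)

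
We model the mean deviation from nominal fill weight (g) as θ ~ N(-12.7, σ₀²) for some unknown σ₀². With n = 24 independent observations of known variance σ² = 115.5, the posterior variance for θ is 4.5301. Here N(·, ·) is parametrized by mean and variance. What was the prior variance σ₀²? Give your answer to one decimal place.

σ₀² = 77.2

For the Normal–Normal model with known σ², precisions add: τ_n = τ₀ + n/σ².
So 1/σ₀² = 1/4.5301 − 24/115.5 = 0.220746 − 0.207792 = 0.012954.
Hence σ₀² = 1/0.012954 ≈ 77.2.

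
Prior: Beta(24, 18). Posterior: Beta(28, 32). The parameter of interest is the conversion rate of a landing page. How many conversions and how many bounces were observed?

4 conversions and 14 bounces

Beta is conjugate to the binomial likelihood: posterior = Beta(α+s, β+f).
So s = 28 − 24 = 4 and f = 32 − 18 = 14.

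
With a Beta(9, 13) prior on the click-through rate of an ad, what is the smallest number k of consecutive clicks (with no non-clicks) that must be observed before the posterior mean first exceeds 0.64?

k = 15

After k clicks and 0 non-clicks the posterior is Beta(9+k, 13), with mean (9+k)/(9+13+k).
Set (9+k)/(22+k) > 0.64 and solve: k > (0.64·22 − 9)/(1 − 0.64) = 14.111.
The smallest integer exceeding 14.111 is 15.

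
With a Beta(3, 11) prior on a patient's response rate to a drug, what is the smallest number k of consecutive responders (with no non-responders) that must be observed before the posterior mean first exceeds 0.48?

After k responders and 0 non-responders the posterior is Beta(3+k, 11), with mean (3+k)/(3+11+k).
Set (3+k)/(14+k) > 0.48 and solve: k > (0.48·14 − 3)/(1 − 0.48) = 7.154.
The smallest integer exceeding 7.154 is 8.

k = 8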